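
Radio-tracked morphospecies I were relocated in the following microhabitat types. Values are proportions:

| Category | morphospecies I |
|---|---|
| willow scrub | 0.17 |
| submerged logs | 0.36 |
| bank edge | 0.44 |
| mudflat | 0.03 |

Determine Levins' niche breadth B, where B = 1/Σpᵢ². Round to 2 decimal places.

Σpᵢ² = 0.17² + 0.36² + 0.44² + 0.03² = 0.0289 + 0.1296 + 0.1936 + 0.0009 = 0.3530
B = 1 / 0.3530 = 2.8329

2.83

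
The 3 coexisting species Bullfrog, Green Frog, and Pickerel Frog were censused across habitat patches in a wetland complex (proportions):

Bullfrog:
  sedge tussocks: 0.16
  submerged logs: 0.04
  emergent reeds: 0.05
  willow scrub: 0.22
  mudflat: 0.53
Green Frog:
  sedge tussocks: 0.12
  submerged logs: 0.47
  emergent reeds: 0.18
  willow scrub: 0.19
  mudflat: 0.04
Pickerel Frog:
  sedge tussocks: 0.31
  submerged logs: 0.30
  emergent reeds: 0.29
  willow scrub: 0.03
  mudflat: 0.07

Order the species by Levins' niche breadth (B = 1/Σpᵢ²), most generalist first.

Pickerel Frog > Green Frog > Bullfrog

Σp_Bullᵢ² = 0.16² + 0.04² + 0.05² + 0.22² + 0.53² = 0.0256 + 0.0016 + 0.0025 + 0.0484 + 0.2809 = 0.3590
B_Bull = 1 / 0.3590 = 2.7855
Σp_Greeᵢ² = 0.12² + 0.47² + 0.18² + 0.19² + 0.04² = 0.0144 + 0.2209 + 0.0324 + 0.0361 + 0.0016 = 0.3054
B_Gree = 1 / 0.3054 = 3.2744
Σp_Pickᵢ² = 0.31² + 0.30² + 0.29² + 0.03² + 0.07² = 0.0961 + 0.0900 + 0.0841 + 0.0009 + 0.0049 = 0.2760
B_Pick = 1 / 0.2760 = 3.6232
Ranking by B (broadest → narrowest): Pickerel Frog (3.62) > Green Frog (3.27) > Bullfrog (2.79)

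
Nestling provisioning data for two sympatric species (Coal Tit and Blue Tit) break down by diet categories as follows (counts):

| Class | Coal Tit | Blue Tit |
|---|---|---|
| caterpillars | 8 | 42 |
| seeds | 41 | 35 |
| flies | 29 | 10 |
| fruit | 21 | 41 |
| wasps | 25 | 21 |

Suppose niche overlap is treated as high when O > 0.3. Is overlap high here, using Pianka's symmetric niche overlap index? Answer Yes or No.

Yes

Proportions for Coal Tit (n=124): 8/124=0.0645, 41/124=0.3306, 29/124=0.2339, 21/124=0.1694, 25/124=0.2016
Proportions for Blue Tit (n=149): 42/149=0.2819, 35/149=0.2349, 10/149=0.0671, 41/149=0.2752, 21/149=0.1409
Σ p₁ᵢp₂ᵢ = 0.018183 + 0.077658 + 0.015695 + 0.046619 + 0.028405 = 0.186560
Σp_1ᵢ² = 0.0645² + 0.3306² + 0.2339² + 0.1694² + 0.2016² = 0.004160 + 0.109296 + 0.054709 + 0.028696 + 0.040643 = 0.237504
Σp_2ᵢ² = 0.2819² + 0.2349² + 0.0671² + 0.2752² + 0.1409² = 0.079468 + 0.055178 + 0.004502 + 0.075735 + 0.019853 = 0.234736
O = 0.186560 / √(0.237504 × 0.234736) = 0.186560 / 0.2361159 = 0.7901
O = 0.7901 > 0.3 → Yes.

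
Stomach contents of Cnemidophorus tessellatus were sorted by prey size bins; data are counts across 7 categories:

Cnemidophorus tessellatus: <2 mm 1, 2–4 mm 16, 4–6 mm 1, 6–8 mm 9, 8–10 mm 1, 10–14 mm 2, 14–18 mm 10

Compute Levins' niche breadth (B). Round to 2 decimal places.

3.60

Proportions for Cnemidophorus tessellatus (n=40): 1/40=0.0250, 16/40=0.4000, 1/40=0.0250, 9/40=0.2250, 1/40=0.0250, 2/40=0.0500, 10/40=0.2500
Σpᵢ² = 0.0250² + 0.4000² + 0.0250² + 0.2250² + 0.0250² + 0.0500² + 0.2500² = 0.000625 + 0.160000 + 0.000625 + 0.050625 + 0.000625 + 0.002500 + 0.062500 = 0.277500
B = 1 / 0.277500 = 3.6036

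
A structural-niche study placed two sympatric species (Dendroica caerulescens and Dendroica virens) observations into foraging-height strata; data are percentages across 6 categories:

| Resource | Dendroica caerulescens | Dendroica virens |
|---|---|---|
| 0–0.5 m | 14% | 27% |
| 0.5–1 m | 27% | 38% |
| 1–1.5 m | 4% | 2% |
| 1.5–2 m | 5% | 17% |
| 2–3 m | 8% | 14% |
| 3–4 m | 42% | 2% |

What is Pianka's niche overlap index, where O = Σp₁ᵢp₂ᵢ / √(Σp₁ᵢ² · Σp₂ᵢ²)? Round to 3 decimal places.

Convert percentages to proportions (divide by 100).
Σ p₁ᵢp₂ᵢ = 0.0378 + 0.1026 + 0.0008 + 0.0085 + 0.0112 + 0.0084 = 0.1693
Σp_1ᵢ² = 0.14² + 0.27² + 0.04² + 0.05² + 0.08² + 0.42² = 0.0196 + 0.0729 + 0.0016 + 0.0025 + 0.0064 + 0.1764 = 0.2794
Σp_2ᵢ² = 0.27² + 0.38² + 0.02² + 0.17² + 0.14² + 0.02² = 0.0729 + 0.1444 + 0.0004 + 0.0289 + 0.0196 + 0.0004 = 0.2666
O = 0.1693 / √(0.2794 × 0.2666) = 0.1693 / 0.272925 = 0.62032

0.620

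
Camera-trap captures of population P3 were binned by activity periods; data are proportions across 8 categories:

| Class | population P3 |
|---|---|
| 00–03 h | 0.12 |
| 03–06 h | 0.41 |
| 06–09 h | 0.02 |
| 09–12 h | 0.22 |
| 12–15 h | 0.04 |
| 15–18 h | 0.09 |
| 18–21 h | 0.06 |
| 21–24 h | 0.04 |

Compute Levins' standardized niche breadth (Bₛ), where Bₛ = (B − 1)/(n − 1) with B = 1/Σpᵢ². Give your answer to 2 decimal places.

0.44

Σpᵢ² = 0.12² + 0.41² + 0.02² + 0.22² + 0.04² + 0.09² + 0.06² + 0.04² = 0.0144 + 0.1681 + 0.0004 + 0.0484 + 0.0016 + 0.0081 + 0.0036 + 0.0016 = 0.2462
B = 1 / 0.2462 = 4.0617
Bₛ = (B − 1)/(n − 1) = (4.0617 − 1)/(8 − 1) = 3.0617/7 = 0.4374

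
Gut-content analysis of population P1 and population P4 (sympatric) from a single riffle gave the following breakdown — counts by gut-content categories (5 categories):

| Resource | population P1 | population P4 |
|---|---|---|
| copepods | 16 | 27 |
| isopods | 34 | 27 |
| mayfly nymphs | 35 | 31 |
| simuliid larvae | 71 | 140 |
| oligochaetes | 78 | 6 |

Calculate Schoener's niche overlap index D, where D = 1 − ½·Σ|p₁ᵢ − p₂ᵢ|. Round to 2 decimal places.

Proportions for population P1 (n=234): 16/234=0.0684, 34/234=0.1453, 35/234=0.1496, 71/234=0.3034, 78/234=0.3333
Proportions for population P4 (n=231): 27/231=0.1169, 27/231=0.1169, 31/231=0.1342, 140/231=0.6061, 6/231=0.0260
Σ|p₁ᵢ − p₂ᵢ| = 0.0485 + 0.0284 + 0.0154 + 0.3027 + 0.3073 = 0.7023
D = 1 − ½ × 0.7023 = 1 − 0.35115 = 0.64885

0.65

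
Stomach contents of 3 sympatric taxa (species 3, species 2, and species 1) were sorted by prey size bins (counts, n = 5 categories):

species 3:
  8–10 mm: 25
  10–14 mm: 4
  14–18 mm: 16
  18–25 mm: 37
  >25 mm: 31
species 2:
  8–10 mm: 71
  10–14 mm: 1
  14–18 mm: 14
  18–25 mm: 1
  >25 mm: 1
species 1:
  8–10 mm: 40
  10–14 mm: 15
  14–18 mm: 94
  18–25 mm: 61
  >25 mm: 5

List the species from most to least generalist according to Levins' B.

Proportions for species 3 (n=113): 25/113=0.2212, 4/113=0.0354, 16/113=0.1416, 37/113=0.3274, 31/113=0.2743
Proportions for species 2 (n=88): 71/88=0.8068, 1/88=0.0114, 14/88=0.1591, 1/88=0.0114, 1/88=0.0114
Proportions for species 1 (n=215): 40/215=0.1860, 15/215=0.0698, 94/215=0.4372, 61/215=0.2837, 5/215=0.0233
Σp_3ᵢ² = 0.2212² + 0.0354² + 0.1416² + 0.3274² + 0.2743² = 0.048929 + 0.001253 + 0.020051 + 0.107191 + 0.075240 = 0.252664
B_3 = 1 / 0.252664 = 3.9578
Σp_2ᵢ² = 0.8068² + 0.0114² + 0.1591² + 0.0114² + 0.0114² = 0.650926 + 0.000130 + 0.025313 + 0.000130 + 0.000130 = 0.676629
B_2 = 1 / 0.676629 = 1.4779
Σp_1ᵢ² = 0.1860² + 0.0698² + 0.4372² + 0.2837² + 0.0233² = 0.034596 + 0.004872 + 0.191144 + 0.080486 + 0.000543 = 0.311641
B_1 = 1 / 0.311641 = 3.2088
Ranking by B (broadest → narrowest): species 3 (3.96) > species 1 (3.21) > species 2 (1.48)

species 3 > species 1 > species 2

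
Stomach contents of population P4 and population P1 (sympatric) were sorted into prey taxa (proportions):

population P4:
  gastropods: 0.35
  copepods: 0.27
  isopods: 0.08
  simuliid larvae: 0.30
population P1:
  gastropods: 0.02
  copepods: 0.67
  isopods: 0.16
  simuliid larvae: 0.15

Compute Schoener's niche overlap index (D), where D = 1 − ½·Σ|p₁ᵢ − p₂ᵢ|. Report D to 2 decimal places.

0.52

Σ|p₁ᵢ − p₂ᵢ| = 0.33 + 0.40 + 0.08 + 0.15 = 0.96
D = 1 − ½ × 0.96 = 1 − 0.480 = 0.5200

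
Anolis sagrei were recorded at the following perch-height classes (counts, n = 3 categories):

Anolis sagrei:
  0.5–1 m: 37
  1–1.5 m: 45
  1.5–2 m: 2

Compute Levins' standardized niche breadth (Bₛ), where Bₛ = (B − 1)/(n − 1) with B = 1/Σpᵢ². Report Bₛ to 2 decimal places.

Proportions for Anolis sagrei (n=84): 37/84=0.4405, 45/84=0.5357, 2/84=0.0238
Σpᵢ² = 0.4405² + 0.5357² + 0.0238² = 0.194040 + 0.286974 + 0.000566 = 0.481580
B = 1 / 0.481580 = 2.0765
Bₛ = (B − 1)/(n − 1) = (2.0765 − 1)/(3 − 1) = 1.0765/2 = 0.5383

0.54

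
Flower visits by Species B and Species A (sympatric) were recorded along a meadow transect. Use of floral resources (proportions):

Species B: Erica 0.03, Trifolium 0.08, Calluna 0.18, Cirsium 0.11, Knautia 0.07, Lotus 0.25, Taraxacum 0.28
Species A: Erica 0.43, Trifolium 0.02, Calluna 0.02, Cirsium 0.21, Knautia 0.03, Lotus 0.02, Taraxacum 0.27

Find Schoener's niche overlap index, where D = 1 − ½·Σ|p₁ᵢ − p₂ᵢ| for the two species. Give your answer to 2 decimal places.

Σ|p₁ᵢ − p₂ᵢ| = 0.40 + 0.06 + 0.16 + 0.10 + 0.04 + 0.23 + 0.01 = 1.00
D = 1 − ½ × 1.00 = 1 − 0.500 = 0.5000

0.50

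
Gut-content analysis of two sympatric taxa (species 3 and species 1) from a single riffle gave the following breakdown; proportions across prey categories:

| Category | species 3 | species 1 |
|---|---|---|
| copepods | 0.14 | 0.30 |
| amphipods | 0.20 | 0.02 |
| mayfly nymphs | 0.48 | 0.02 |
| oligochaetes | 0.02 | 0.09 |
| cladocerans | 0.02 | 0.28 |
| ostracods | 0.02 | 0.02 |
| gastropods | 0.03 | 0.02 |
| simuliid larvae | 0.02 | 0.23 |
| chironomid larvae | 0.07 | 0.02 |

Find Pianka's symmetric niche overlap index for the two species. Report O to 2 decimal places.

0.27

Σ p₁ᵢp₂ᵢ = 0.0420 + 0.0040 + 0.0096 + 0.0018 + 0.0056 + 0.0004 + 0.0006 + 0.0046 + 0.0014 = 0.0700
Σp_1ᵢ² = 0.14² + 0.20² + 0.48² + 0.02² + 0.02² + 0.02² + 0.03² + 0.02² + 0.07² = 0.0196 + 0.0400 + 0.2304 + 0.0004 + 0.0004 + 0.0004 + 0.0009 + 0.0004 + 0.0049 = 0.2974
Σp_2ᵢ² = 0.30² + 0.02² + 0.02² + 0.09² + 0.28² + 0.02² + 0.02² + 0.23² + 0.02² = 0.0900 + 0.0004 + 0.0004 + 0.0081 + 0.0784 + 0.0004 + 0.0004 + 0.0529 + 0.0004 = 0.2314
O = 0.0700 / √(0.2974 × 0.2314) = 0.0700 / 0.26233 = 0.2668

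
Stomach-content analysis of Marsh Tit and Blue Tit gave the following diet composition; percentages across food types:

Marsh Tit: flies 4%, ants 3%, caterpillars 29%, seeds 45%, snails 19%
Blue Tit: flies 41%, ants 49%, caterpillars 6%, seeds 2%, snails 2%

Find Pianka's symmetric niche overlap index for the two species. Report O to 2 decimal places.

0.17

Convert percentages to proportions (divide by 100).
Σ p₁ᵢp₂ᵢ = 0.0164 + 0.0147 + 0.0174 + 0.0090 + 0.0038 = 0.0613
Σp_1ᵢ² = 0.04² + 0.03² + 0.29² + 0.45² + 0.19² = 0.0016 + 0.0009 + 0.0841 + 0.2025 + 0.0361 = 0.3252
Σp_2ᵢ² = 0.41² + 0.49² + 0.06² + 0.02² + 0.02² = 0.1681 + 0.2401 + 0.0036 + 0.0004 + 0.0004 = 0.4126
O = 0.0613 / √(0.3252 × 0.4126) = 0.0613 / 0.36630 = 0.1673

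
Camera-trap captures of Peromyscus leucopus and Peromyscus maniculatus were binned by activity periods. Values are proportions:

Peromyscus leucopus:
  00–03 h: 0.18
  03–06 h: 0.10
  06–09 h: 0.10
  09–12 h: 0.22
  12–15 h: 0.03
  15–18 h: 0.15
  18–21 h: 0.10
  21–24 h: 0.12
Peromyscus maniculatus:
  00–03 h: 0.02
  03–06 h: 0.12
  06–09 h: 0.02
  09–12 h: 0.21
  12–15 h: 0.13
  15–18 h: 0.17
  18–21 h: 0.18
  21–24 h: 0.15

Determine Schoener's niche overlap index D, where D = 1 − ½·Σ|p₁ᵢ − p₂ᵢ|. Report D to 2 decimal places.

0.75

Σ|p₁ᵢ − p₂ᵢ| = 0.16 + 0.02 + 0.08 + 0.01 + 0.10 + 0.02 + 0.08 + 0.03 = 0.50
D = 1 − ½ × 0.50 = 1 − 0.250 = 0.7500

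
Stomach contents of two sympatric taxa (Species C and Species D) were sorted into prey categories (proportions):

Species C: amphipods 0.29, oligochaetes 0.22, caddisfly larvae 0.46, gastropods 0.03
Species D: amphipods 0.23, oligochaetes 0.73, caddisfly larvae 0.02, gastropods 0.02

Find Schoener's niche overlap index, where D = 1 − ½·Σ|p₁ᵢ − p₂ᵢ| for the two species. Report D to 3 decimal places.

Σ|p₁ᵢ − p₂ᵢ| = 0.06 + 0.51 + 0.44 + 0.01 = 1.02
D = 1 − ½ × 1.02 = 1 − 0.510 = 0.49000

0.490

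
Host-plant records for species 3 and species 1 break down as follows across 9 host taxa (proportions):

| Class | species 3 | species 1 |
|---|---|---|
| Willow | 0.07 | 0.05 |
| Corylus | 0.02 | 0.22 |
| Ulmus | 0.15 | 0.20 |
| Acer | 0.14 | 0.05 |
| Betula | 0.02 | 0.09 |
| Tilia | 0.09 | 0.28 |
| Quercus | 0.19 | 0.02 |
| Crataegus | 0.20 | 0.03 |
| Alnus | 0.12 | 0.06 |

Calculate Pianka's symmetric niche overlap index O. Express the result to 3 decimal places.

Σ p₁ᵢp₂ᵢ = 0.0035 + 0.0044 + 0.0300 + 0.0070 + 0.0018 + 0.0252 + 0.0038 + 0.0060 + 0.0072 = 0.0889
Σp_1ᵢ² = 0.07² + 0.02² + 0.15² + 0.14² + 0.02² + 0.09² + 0.19² + 0.20² + 0.12² = 0.0049 + 0.0004 + 0.0225 + 0.0196 + 0.0004 + 0.0081 + 0.0361 + 0.0400 + 0.0144 = 0.1464
Σp_2ᵢ² = 0.05² + 0.22² + 0.20² + 0.05² + 0.09² + 0.28² + 0.02² + 0.03² + 0.06² = 0.0025 + 0.0484 + 0.0400 + 0.0025 + 0.0081 + 0.0784 + 0.0004 + 0.0009 + 0.0036 = 0.1848
O = 0.0889 / √(0.1464 × 0.1848) = 0.0889 / 0.164483 = 0.54048

0.540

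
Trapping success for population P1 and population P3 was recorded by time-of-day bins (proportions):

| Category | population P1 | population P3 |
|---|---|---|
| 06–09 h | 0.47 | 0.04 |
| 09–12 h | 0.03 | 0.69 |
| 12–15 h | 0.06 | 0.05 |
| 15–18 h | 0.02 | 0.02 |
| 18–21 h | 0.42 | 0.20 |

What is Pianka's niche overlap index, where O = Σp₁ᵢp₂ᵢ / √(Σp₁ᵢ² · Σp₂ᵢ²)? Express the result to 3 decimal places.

0.277

Σ p₁ᵢp₂ᵢ = 0.0188 + 0.0207 + 0.0030 + 0.0004 + 0.0840 = 0.1269
Σp_1ᵢ² = 0.47² + 0.03² + 0.06² + 0.02² + 0.42² = 0.2209 + 0.0009 + 0.0036 + 0.0004 + 0.1764 = 0.4022
Σp_2ᵢ² = 0.04² + 0.69² + 0.05² + 0.02² + 0.20² = 0.0016 + 0.4761 + 0.0025 + 0.0004 + 0.0400 = 0.5206
O = 0.1269 / √(0.4022 × 0.5206) = 0.1269 / 0.457586 = 0.27732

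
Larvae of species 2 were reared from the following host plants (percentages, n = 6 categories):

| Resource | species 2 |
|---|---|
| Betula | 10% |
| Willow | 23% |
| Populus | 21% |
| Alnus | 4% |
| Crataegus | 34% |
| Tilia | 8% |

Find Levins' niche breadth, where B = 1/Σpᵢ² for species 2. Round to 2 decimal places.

4.34

Convert percentages to proportions (divide by 100).
Σpᵢ² = 0.10² + 0.23² + 0.21² + 0.04² + 0.34² + 0.08² = 0.0100 + 0.0529 + 0.0441 + 0.0016 + 0.1156 + 0.0064 = 0.2306
B = 1 / 0.2306 = 4.3365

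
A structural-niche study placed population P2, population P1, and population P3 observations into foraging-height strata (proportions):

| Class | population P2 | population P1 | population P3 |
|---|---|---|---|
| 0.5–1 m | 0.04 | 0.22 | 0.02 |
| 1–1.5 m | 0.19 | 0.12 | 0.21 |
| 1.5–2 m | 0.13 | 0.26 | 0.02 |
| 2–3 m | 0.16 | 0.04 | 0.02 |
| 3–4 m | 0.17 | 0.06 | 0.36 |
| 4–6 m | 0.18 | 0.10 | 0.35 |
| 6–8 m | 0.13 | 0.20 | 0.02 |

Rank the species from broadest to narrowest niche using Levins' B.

population P2 > population P1 > population P3

Σp_P2ᵢ² = 0.04² + 0.19² + 0.13² + 0.16² + 0.17² + 0.18² + 0.13² = 0.0016 + 0.0361 + 0.0169 + 0.0256 + 0.0289 + 0.0324 + 0.0169 = 0.1584
B_P2 = 1 / 0.1584 = 6.3131
Σp_P1ᵢ² = 0.22² + 0.12² + 0.26² + 0.04² + 0.06² + 0.10² + 0.20² = 0.0484 + 0.0144 + 0.0676 + 0.0016 + 0.0036 + 0.0100 + 0.0400 = 0.1856
B_P1 = 1 / 0.1856 = 5.3879
Σp_P3ᵢ² = 0.02² + 0.21² + 0.02² + 0.02² + 0.36² + 0.35² + 0.02² = 0.0004 + 0.0441 + 0.0004 + 0.0004 + 0.1296 + 0.1225 + 0.0004 = 0.2978
B_P3 = 1 / 0.2978 = 3.3580
Ranking by B (broadest → narrowest): population P2 (6.31) > population P1 (5.39) > population P3 (3.36)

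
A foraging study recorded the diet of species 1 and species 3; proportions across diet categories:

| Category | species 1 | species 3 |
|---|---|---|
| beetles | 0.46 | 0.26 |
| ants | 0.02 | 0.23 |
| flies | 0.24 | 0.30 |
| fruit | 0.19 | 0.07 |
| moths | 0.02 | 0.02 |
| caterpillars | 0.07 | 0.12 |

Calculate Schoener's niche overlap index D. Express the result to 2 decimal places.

0.68

Σ|p₁ᵢ − p₂ᵢ| = 0.20 + 0.21 + 0.06 + 0.12 + 0.00 + 0.05 = 0.64
D = 1 − ½ × 0.64 = 1 − 0.320 = 0.6800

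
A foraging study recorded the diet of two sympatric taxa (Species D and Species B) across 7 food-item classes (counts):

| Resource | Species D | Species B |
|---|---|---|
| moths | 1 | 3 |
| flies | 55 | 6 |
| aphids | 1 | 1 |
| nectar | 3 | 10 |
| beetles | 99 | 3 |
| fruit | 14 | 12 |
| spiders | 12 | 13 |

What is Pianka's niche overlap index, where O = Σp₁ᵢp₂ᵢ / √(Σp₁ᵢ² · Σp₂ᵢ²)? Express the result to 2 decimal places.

Proportions for Species D (n=185): 1/185=0.0054, 55/185=0.2973, 1/185=0.0054, 3/185=0.0162, 99/185=0.5351, 14/185=0.0757, 12/185=0.0649
Proportions for Species B (n=48): 3/48=0.0625, 6/48=0.1250, 1/48=0.0208, 10/48=0.2083, 3/48=0.0625, 12/48=0.2500, 13/48=0.2708
Σ p₁ᵢp₂ᵢ = 0.000338 + 0.037163 + 0.000112 + 0.003374 + 0.033444 + 0.018925 + 0.017575 = 0.110931
Σp_1ᵢ² = 0.0054² + 0.2973² + 0.0054² + 0.0162² + 0.5351² + 0.0757² + 0.0649² = 0.000029 + 0.088387 + 0.000029 + 0.000262 + 0.286332 + 0.005730 + 0.004212 = 0.384981
Σp_2ᵢ² = 0.0625² + 0.1250² + 0.0208² + 0.2083² + 0.0625² + 0.2500² + 0.2708² = 0.003906 + 0.015625 + 0.000433 + 0.043389 + 0.003906 + 0.062500 + 0.073333 = 0.203092
O = 0.110931 / √(0.384981 × 0.203092) = 0.110931 / 0.2796186 = 0.3967

0.40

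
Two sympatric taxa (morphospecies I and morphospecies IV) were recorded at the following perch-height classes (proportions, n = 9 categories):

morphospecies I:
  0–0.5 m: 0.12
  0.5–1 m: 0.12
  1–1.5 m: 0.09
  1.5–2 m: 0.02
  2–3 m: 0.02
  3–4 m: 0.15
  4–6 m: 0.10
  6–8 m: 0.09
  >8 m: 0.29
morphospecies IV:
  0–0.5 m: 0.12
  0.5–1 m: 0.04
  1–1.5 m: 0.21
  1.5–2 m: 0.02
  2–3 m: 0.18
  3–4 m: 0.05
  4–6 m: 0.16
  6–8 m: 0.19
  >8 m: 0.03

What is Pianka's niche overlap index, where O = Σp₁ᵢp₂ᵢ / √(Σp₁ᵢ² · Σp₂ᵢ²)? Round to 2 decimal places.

0.57

Σ p₁ᵢp₂ᵢ = 0.0144 + 0.0048 + 0.0189 + 0.0004 + 0.0036 + 0.0075 + 0.0160 + 0.0171 + 0.0087 = 0.0914
Σp_1ᵢ² = 0.12² + 0.12² + 0.09² + 0.02² + 0.02² + 0.15² + 0.10² + 0.09² + 0.29² = 0.0144 + 0.0144 + 0.0081 + 0.0004 + 0.0004 + 0.0225 + 0.0100 + 0.0081 + 0.0841 = 0.1624
Σp_2ᵢ² = 0.12² + 0.04² + 0.21² + 0.02² + 0.18² + 0.05² + 0.16² + 0.19² + 0.03² = 0.0144 + 0.0016 + 0.0441 + 0.0004 + 0.0324 + 0.0025 + 0.0256 + 0.0361 + 0.0009 = 0.1580
O = 0.0914 / √(0.1624 × 0.1580) = 0.0914 / 0.16018 = 0.5706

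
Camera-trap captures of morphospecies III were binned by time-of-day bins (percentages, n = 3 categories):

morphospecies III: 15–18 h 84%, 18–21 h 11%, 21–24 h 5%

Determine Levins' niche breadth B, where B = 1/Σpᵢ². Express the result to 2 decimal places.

1.39

Convert percentages to proportions (divide by 100).
Σpᵢ² = 0.84² + 0.11² + 0.05² = 0.7056 + 0.0121 + 0.0025 = 0.7202
B = 1 / 0.7202 = 1.3885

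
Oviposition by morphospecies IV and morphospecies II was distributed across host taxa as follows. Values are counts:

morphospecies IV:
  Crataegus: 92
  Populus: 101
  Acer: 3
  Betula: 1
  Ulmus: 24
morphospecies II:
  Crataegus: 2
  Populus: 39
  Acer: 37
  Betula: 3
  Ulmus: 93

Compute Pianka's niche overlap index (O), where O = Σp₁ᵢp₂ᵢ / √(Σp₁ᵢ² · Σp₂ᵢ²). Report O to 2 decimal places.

0.43

Proportions for morphospecies IV (n=221): 92/221=0.4163, 101/221=0.4570, 3/221=0.0136, 1/221=0.0045, 24/221=0.1086
Proportions for morphospecies II (n=174): 2/174=0.0115, 39/174=0.2241, 37/174=0.2126, 3/174=0.0172, 93/174=0.5345
Σ p₁ᵢp₂ᵢ = 0.004787 + 0.102414 + 0.002891 + 0.000077 + 0.058047 = 0.168216
Σp_1ᵢ² = 0.4163² + 0.4570² + 0.0136² + 0.0045² + 0.1086² = 0.173306 + 0.208849 + 0.000185 + 0.000020 + 0.011794 = 0.394154
Σp_2ᵢ² = 0.0115² + 0.2241² + 0.2126² + 0.0172² + 0.5345² = 0.000132 + 0.050221 + 0.045199 + 0.000296 + 0.285690 = 0.381538
O = 0.168216 / √(0.394154 × 0.381538) = 0.168216 / 0.3877947 = 0.4338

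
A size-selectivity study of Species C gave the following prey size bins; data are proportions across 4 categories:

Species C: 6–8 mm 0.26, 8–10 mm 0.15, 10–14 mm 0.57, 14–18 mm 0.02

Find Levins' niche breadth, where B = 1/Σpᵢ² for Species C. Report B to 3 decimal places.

2.407

Σpᵢ² = 0.26² + 0.15² + 0.57² + 0.02² = 0.0676 + 0.0225 + 0.3249 + 0.0004 = 0.4154
B = 1 / 0.4154 = 2.40732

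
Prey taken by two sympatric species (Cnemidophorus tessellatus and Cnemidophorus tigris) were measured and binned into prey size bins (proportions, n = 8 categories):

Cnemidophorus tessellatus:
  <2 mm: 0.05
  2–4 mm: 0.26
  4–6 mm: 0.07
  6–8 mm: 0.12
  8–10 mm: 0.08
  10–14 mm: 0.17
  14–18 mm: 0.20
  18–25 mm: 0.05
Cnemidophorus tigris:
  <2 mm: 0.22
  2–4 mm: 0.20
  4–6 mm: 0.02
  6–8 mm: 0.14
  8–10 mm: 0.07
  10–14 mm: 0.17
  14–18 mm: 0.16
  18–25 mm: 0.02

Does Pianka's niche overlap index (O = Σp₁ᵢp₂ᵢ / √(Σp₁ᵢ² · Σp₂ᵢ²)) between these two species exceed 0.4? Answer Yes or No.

Σ p₁ᵢp₂ᵢ = 0.0110 + 0.0520 + 0.0014 + 0.0168 + 0.0056 + 0.0289 + 0.0320 + 0.0010 = 0.1487
Σp_1ᵢ² = 0.05² + 0.26² + 0.07² + 0.12² + 0.08² + 0.17² + 0.20² + 0.05² = 0.0025 + 0.0676 + 0.0049 + 0.0144 + 0.0064 + 0.0289 + 0.0400 + 0.0025 = 0.1672
Σp_2ᵢ² = 0.22² + 0.20² + 0.02² + 0.14² + 0.07² + 0.17² + 0.16² + 0.02² = 0.0484 + 0.0400 + 0.0004 + 0.0196 + 0.0049 + 0.0289 + 0.0256 + 0.0004 = 0.1682
O = 0.1487 / √(0.1672 × 0.1682) = 0.1487 / 0.16770 = 0.8867
O = 0.8867 > 0.4 → Yes.

Yes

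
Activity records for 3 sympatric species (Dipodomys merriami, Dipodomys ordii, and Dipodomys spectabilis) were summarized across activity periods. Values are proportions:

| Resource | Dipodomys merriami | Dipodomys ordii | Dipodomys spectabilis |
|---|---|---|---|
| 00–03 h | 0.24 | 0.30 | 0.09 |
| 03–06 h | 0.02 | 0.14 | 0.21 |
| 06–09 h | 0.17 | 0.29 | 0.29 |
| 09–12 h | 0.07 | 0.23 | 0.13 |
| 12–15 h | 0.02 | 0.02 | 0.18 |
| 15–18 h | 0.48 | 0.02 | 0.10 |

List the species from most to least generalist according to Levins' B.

Σp_merrᵢ² = 0.24² + 0.02² + 0.17² + 0.07² + 0.02² + 0.48² = 0.0576 + 0.0004 + 0.0289 + 0.0049 + 0.0004 + 0.2304 = 0.3226
B_merr = 1 / 0.3226 = 3.0998
Σp_ordiᵢ² = 0.30² + 0.14² + 0.29² + 0.23² + 0.02² + 0.02² = 0.0900 + 0.0196 + 0.0841 + 0.0529 + 0.0004 + 0.0004 = 0.2474
B_ordi = 1 / 0.2474 = 4.0420
Σp_specᵢ² = 0.09² + 0.21² + 0.29² + 0.13² + 0.18² + 0.10² = 0.0081 + 0.0441 + 0.0841 + 0.0169 + 0.0324 + 0.0100 = 0.1956
B_spec = 1 / 0.1956 = 5.1125
Ranking by B (broadest → narrowest): Dipodomys spectabilis (5.11) > Dipodomys ordii (4.04) > Dipodomys merriami (3.10)

Dipodomys spectabilis > Dipodomys ordii > Dipodomys merriami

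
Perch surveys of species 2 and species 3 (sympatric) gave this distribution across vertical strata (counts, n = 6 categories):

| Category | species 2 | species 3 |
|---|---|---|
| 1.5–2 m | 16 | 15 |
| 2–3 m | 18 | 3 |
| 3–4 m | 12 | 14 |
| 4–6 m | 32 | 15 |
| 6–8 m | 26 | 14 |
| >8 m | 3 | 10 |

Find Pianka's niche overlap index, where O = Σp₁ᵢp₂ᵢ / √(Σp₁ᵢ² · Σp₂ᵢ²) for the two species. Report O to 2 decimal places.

0.88

Proportions for species 2 (n=107): 16/107=0.1495, 18/107=0.1682, 12/107=0.1121, 32/107=0.2991, 26/107=0.2430, 3/107=0.0280
Proportions for species 3 (n=71): 15/71=0.2113, 3/71=0.0423, 14/71=0.1972, 15/71=0.2113, 14/71=0.1972, 10/71=0.1408
Σ p₁ᵢp₂ᵢ = 0.031589 + 0.007115 + 0.022106 + 0.063200 + 0.047920 + 0.003942 = 0.175872
Σp_1ᵢ² = 0.1495² + 0.1682² + 0.1121² + 0.2991² + 0.2430² + 0.0280² = 0.022350 + 0.028291 + 0.012566 + 0.089461 + 0.059049 + 0.000784 = 0.212501
Σp_2ᵢ² = 0.2113² + 0.0423² + 0.1972² + 0.2113² + 0.1972² + 0.1408² = 0.044648 + 0.001789 + 0.038888 + 0.044648 + 0.038888 + 0.019825 = 0.188686
O = 0.175872 / √(0.212501 × 0.188686) = 0.175872 / 0.2002398 = 0.8783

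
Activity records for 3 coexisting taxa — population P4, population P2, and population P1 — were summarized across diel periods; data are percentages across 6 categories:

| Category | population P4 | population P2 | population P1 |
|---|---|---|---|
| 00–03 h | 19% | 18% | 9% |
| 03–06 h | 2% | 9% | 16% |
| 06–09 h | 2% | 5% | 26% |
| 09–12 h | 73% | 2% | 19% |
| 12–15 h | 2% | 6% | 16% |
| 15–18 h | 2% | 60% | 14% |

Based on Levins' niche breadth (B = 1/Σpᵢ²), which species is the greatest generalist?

population P1

Convert percentages to proportions (divide by 100).
Σp_P4ᵢ² = 0.19² + 0.02² + 0.02² + 0.73² + 0.02² + 0.02² = 0.0361 + 0.0004 + 0.0004 + 0.5329 + 0.0004 + 0.0004 = 0.5706
B_P4 = 1 / 0.5706 = 1.7525
Σp_P2ᵢ² = 0.18² + 0.09² + 0.05² + 0.02² + 0.06² + 0.60² = 0.0324 + 0.0081 + 0.0025 + 0.0004 + 0.0036 + 0.3600 = 0.4070
B_P2 = 1 / 0.4070 = 2.4570
Σp_P1ᵢ² = 0.09² + 0.16² + 0.26² + 0.19² + 0.16² + 0.14² = 0.0081 + 0.0256 + 0.0676 + 0.0361 + 0.0256 + 0.0196 = 0.1826
B_P1 = 1 / 0.1826 = 5.4765
Highest B → broadest niche (most generalist): population P1 (B = 5.48).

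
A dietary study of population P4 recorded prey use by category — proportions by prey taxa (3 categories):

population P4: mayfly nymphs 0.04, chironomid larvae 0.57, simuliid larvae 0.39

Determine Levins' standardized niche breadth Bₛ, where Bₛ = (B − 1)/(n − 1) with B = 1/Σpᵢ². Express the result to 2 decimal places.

0.54

Σpᵢ² = 0.04² + 0.57² + 0.39² = 0.0016 + 0.3249 + 0.1521 = 0.4786
B = 1 / 0.4786 = 2.0894
Bₛ = (B − 1)/(n − 1) = (2.0894 − 1)/(3 − 1) = 1.0894/2 = 0.5447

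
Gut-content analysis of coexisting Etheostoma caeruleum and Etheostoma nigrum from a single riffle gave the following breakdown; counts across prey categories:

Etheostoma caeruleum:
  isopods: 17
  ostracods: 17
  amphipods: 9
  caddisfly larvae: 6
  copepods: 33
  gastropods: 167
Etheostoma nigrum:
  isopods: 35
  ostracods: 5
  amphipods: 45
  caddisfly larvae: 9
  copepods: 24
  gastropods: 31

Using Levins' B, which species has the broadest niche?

Proportions for Etheostoma caeruleum (n=249): 17/249=0.0683, 17/249=0.0683, 9/249=0.0361, 6/249=0.0241, 33/249=0.1325, 167/249=0.6707
Proportions for Etheostoma nigrum (n=149): 35/149=0.2349, 5/149=0.0336, 45/149=0.3020, 9/149=0.0604, 24/149=0.1611, 31/149=0.2081
Σp_caerᵢ² = 0.0683² + 0.0683² + 0.0361² + 0.0241² + 0.1325² + 0.6707² = 0.004665 + 0.004665 + 0.001303 + 0.000581 + 0.017556 + 0.449838 = 0.478608
B_caer = 1 / 0.478608 = 2.0894
Σp_nigrᵢ² = 0.2349² + 0.0336² + 0.3020² + 0.0604² + 0.1611² + 0.2081² = 0.055178 + 0.001129 + 0.091204 + 0.003648 + 0.025953 + 0.043306 = 0.220418
B_nigr = 1 / 0.220418 = 4.5368
Highest B → broadest niche (most generalist): Etheostoma nigrum (B = 4.54).

Etheostoma nigrum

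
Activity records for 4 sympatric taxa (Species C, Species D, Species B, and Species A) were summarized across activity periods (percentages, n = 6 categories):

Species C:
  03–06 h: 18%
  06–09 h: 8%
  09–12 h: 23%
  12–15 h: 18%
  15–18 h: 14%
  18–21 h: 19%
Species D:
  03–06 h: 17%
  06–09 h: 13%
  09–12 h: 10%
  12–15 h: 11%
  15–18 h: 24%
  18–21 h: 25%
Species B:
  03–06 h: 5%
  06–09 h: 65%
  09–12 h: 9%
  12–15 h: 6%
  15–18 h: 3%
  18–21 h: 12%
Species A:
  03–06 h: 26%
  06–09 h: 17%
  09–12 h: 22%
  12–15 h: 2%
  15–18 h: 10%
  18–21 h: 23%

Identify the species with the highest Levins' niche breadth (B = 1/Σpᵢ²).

Convert percentages to proportions (divide by 100).
Σp_Cᵢ² = 0.18² + 0.08² + 0.23² + 0.18² + 0.14² + 0.19² = 0.0324 + 0.0064 + 0.0529 + 0.0324 + 0.0196 + 0.0361 = 0.1798
B_C = 1 / 0.1798 = 5.5617
Σp_Dᵢ² = 0.17² + 0.13² + 0.10² + 0.11² + 0.24² + 0.25² = 0.0289 + 0.0169 + 0.0100 + 0.0121 + 0.0576 + 0.0625 = 0.1880
B_D = 1 / 0.1880 = 5.3191
Σp_Bᵢ² = 0.05² + 0.65² + 0.09² + 0.06² + 0.03² + 0.12² = 0.0025 + 0.4225 + 0.0081 + 0.0036 + 0.0009 + 0.0144 = 0.4520
B_B = 1 / 0.4520 = 2.2124
Σp_Aᵢ² = 0.26² + 0.17² + 0.22² + 0.02² + 0.10² + 0.23² = 0.0676 + 0.0289 + 0.0484 + 0.0004 + 0.0100 + 0.0529 = 0.2082
B_A = 1 / 0.2082 = 4.8031
Highest B → broadest niche (most generalist): Species C (B = 5.56).

Species C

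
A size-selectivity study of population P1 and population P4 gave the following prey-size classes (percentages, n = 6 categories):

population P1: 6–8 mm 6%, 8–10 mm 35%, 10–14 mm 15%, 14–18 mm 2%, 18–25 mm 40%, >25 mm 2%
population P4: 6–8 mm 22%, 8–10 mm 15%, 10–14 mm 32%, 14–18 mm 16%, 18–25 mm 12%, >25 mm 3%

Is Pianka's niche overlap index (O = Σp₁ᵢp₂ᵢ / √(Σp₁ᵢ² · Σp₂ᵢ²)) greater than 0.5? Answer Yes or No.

Convert percentages to proportions (divide by 100).
Σ p₁ᵢp₂ᵢ = 0.0132 + 0.0525 + 0.0480 + 0.0032 + 0.0480 + 0.0006 = 0.1655
Σp_1ᵢ² = 0.06² + 0.35² + 0.15² + 0.02² + 0.40² + 0.02² = 0.0036 + 0.1225 + 0.0225 + 0.0004 + 0.1600 + 0.0004 = 0.3094
Σp_2ᵢ² = 0.22² + 0.15² + 0.32² + 0.16² + 0.12² + 0.03² = 0.0484 + 0.0225 + 0.1024 + 0.0256 + 0.0144 + 0.0009 = 0.2142
O = 0.1655 / √(0.3094 × 0.2142) = 0.1655 / 0.25744 = 0.6429
O = 0.6429 > 0.5 → Yes.

Yes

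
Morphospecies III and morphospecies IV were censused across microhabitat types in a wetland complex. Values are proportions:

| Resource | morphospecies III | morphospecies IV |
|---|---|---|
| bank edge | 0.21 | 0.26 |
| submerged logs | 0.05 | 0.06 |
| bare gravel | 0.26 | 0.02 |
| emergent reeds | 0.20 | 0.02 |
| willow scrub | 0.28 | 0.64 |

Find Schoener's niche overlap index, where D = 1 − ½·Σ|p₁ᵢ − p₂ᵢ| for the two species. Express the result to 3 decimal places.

Σ|p₁ᵢ − p₂ᵢ| = 0.05 + 0.01 + 0.24 + 0.18 + 0.36 = 0.84
D = 1 − ½ × 0.84 = 1 − 0.420 = 0.58000

0.580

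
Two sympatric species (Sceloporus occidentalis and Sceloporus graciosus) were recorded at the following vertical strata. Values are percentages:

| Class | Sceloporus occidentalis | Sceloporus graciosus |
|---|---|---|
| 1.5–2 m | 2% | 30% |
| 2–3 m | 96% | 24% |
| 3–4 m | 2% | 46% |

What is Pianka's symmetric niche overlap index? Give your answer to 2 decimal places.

0.43

Convert percentages to proportions (divide by 100).
Σ p₁ᵢp₂ᵢ = 0.0060 + 0.2304 + 0.0092 = 0.2456
Σp_1ᵢ² = 0.02² + 0.96² + 0.02² = 0.0004 + 0.9216 + 0.0004 = 0.9224
Σp_2ᵢ² = 0.30² + 0.24² + 0.46² = 0.0900 + 0.0576 + 0.2116 = 0.3592
O = 0.2456 / √(0.9224 × 0.3592) = 0.2456 / 0.57561 = 0.4267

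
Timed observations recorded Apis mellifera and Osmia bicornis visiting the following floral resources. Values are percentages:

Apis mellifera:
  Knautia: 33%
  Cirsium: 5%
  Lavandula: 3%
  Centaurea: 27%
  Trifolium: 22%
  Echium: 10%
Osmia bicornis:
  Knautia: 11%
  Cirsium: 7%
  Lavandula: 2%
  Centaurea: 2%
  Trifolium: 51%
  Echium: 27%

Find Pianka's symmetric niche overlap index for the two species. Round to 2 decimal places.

Convert percentages to proportions (divide by 100).
Σ p₁ᵢp₂ᵢ = 0.0363 + 0.0035 + 0.0006 + 0.0054 + 0.1122 + 0.0270 = 0.1850
Σp_1ᵢ² = 0.33² + 0.05² + 0.03² + 0.27² + 0.22² + 0.10² = 0.1089 + 0.0025 + 0.0009 + 0.0729 + 0.0484 + 0.0100 = 0.2436
Σp_2ᵢ² = 0.11² + 0.07² + 0.02² + 0.02² + 0.51² + 0.27² = 0.0121 + 0.0049 + 0.0004 + 0.0004 + 0.2601 + 0.0729 = 0.3508
O = 0.1850 / √(0.2436 × 0.3508) = 0.1850 / 0.29233 = 0.6328

0.63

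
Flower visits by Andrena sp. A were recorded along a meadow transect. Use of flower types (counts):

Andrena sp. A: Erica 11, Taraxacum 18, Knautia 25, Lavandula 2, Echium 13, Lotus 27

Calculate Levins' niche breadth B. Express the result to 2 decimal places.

Proportions for Andrena sp. A (n=96): 11/96=0.1146, 18/96=0.1875, 25/96=0.2604, 2/96=0.0208, 13/96=0.1354, 27/96=0.2813
Σpᵢ² = 0.1146² + 0.1875² + 0.2604² + 0.0208² + 0.1354² + 0.2813² = 0.013133 + 0.035156 + 0.067808 + 0.000433 + 0.018333 + 0.079130 = 0.213993
B = 1 / 0.213993 = 4.6731

4.67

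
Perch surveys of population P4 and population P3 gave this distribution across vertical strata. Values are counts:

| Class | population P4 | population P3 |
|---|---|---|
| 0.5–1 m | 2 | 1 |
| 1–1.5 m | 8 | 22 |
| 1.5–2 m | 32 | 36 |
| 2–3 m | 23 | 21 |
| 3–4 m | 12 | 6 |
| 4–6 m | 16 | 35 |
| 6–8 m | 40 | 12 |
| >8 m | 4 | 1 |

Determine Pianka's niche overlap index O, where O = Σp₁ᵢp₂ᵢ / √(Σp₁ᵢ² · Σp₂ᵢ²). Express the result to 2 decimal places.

Proportions for population P4 (n=137): 2/137=0.0146, 8/137=0.0584, 32/137=0.2336, 23/137=0.1679, 12/137=0.0876, 16/137=0.1168, 40/137=0.2920, 4/137=0.0292
Proportions for population P3 (n=134): 1/134=0.0075, 22/134=0.1642, 36/134=0.2687, 21/134=0.1567, 6/134=0.0448, 35/134=0.2612, 12/134=0.0896, 1/134=0.0075
Σ p₁ᵢp₂ᵢ = 0.000110 + 0.009589 + 0.062768 + 0.026310 + 0.003924 + 0.030508 + 0.026163 + 0.000219 = 0.159591
Σp_1ᵢ² = 0.0146² + 0.0584² + 0.2336² + 0.1679² + 0.0876² + 0.1168² + 0.2920² + 0.0292² = 0.000213 + 0.003411 + 0.054569 + 0.028190 + 0.007674 + 0.013642 + 0.085264 + 0.000853 = 0.193816
Σp_2ᵢ² = 0.0075² + 0.1642² + 0.2687² + 0.1567² + 0.0448² + 0.2612² + 0.0896² + 0.0075² = 0.000056 + 0.026962 + 0.072200 + 0.024555 + 0.002007 + 0.068225 + 0.008028 + 0.000056 = 0.202089
O = 0.159591 / √(0.193816 × 0.202089) = 0.159591 / 0.1979093 = 0.8064

0.81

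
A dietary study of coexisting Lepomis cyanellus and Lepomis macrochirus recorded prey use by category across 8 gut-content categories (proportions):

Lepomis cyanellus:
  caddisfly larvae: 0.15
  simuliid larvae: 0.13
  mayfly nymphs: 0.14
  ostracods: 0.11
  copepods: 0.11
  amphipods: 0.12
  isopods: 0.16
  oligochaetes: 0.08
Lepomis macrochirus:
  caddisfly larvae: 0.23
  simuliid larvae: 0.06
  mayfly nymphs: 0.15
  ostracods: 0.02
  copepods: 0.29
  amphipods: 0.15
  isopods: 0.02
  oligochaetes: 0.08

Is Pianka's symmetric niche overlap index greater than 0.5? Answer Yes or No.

Σ p₁ᵢp₂ᵢ = 0.0345 + 0.0078 + 0.0210 + 0.0022 + 0.0319 + 0.0180 + 0.0032 + 0.0064 = 0.1250
Σp_1ᵢ² = 0.15² + 0.13² + 0.14² + 0.11² + 0.11² + 0.12² + 0.16² + 0.08² = 0.0225 + 0.0169 + 0.0196 + 0.0121 + 0.0121 + 0.0144 + 0.0256 + 0.0064 = 0.1296
Σp_2ᵢ² = 0.23² + 0.06² + 0.15² + 0.02² + 0.29² + 0.15² + 0.02² + 0.08² = 0.0529 + 0.0036 + 0.0225 + 0.0004 + 0.0841 + 0.0225 + 0.0004 + 0.0064 = 0.1928
O = 0.1250 / √(0.1296 × 0.1928) = 0.1250 / 0.15807 = 0.7908
O = 0.7908 > 0.5 → Yes.

Yes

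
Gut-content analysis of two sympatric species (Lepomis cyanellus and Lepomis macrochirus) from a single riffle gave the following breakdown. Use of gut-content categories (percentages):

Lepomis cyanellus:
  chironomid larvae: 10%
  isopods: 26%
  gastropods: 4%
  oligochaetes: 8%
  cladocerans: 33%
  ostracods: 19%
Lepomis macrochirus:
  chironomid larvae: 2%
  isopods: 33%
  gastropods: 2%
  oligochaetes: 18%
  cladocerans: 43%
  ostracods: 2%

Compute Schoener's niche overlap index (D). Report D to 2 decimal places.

Convert percentages to proportions (divide by 100).
Σ|p₁ᵢ − p₂ᵢ| = 0.08 + 0.07 + 0.02 + 0.10 + 0.10 + 0.17 = 0.54
D = 1 − ½ × 0.54 = 1 − 0.270 = 0.7300

0.73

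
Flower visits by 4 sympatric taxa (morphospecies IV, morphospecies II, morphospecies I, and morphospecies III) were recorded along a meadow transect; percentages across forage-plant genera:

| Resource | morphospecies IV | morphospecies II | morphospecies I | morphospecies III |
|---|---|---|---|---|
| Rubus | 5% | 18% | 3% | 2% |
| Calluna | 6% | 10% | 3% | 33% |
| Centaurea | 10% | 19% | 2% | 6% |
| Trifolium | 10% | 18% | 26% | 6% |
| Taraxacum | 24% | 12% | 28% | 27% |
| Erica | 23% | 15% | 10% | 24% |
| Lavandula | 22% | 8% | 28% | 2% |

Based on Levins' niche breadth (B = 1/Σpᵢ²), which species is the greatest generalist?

morphospecies II

Convert percentages to proportions (divide by 100).
Σp_IVᵢ² = 0.05² + 0.06² + 0.10² + 0.10² + 0.24² + 0.23² + 0.22² = 0.0025 + 0.0036 + 0.0100 + 0.0100 + 0.0576 + 0.0529 + 0.0484 = 0.1850
B_IV = 1 / 0.1850 = 5.4054
Σp_IIᵢ² = 0.18² + 0.10² + 0.19² + 0.18² + 0.12² + 0.15² + 0.08² = 0.0324 + 0.0100 + 0.0361 + 0.0324 + 0.0144 + 0.0225 + 0.0064 = 0.1542
B_II = 1 / 0.1542 = 6.4851
Σp_Iᵢ² = 0.03² + 0.03² + 0.02² + 0.26² + 0.28² + 0.10² + 0.28² = 0.0009 + 0.0009 + 0.0004 + 0.0676 + 0.0784 + 0.0100 + 0.0784 = 0.2366
B_I = 1 / 0.2366 = 4.2265
Σp_IIIᵢ² = 0.02² + 0.33² + 0.06² + 0.06² + 0.27² + 0.24² + 0.02² = 0.0004 + 0.1089 + 0.0036 + 0.0036 + 0.0729 + 0.0576 + 0.0004 = 0.2474
B_III = 1 / 0.2474 = 4.0420
Highest B → broadest niche (most generalist): morphospecies II (B = 6.49).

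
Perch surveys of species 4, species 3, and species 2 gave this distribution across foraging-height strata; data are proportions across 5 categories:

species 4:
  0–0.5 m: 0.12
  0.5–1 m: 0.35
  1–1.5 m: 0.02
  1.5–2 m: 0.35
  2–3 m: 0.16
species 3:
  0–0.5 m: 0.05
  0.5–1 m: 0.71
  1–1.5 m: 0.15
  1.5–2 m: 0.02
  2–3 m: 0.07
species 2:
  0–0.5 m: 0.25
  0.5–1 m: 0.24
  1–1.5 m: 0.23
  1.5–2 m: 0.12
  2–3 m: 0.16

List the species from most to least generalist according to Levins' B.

Σp_4ᵢ² = 0.12² + 0.35² + 0.02² + 0.35² + 0.16² = 0.0144 + 0.1225 + 0.0004 + 0.1225 + 0.0256 = 0.2854
B_4 = 1 / 0.2854 = 3.5039
Σp_3ᵢ² = 0.05² + 0.71² + 0.15² + 0.02² + 0.07² = 0.0025 + 0.5041 + 0.0225 + 0.0004 + 0.0049 = 0.5344
B_3 = 1 / 0.5344 = 1.8713
Σp_2ᵢ² = 0.25² + 0.24² + 0.23² + 0.12² + 0.16² = 0.0625 + 0.0576 + 0.0529 + 0.0144 + 0.0256 = 0.2130
B_2 = 1 / 0.2130 = 4.6948
Ranking by B (broadest → narrowest): species 2 (4.69) > species 4 (3.50) > species 3 (1.87)

species 2 > species 4 > species 3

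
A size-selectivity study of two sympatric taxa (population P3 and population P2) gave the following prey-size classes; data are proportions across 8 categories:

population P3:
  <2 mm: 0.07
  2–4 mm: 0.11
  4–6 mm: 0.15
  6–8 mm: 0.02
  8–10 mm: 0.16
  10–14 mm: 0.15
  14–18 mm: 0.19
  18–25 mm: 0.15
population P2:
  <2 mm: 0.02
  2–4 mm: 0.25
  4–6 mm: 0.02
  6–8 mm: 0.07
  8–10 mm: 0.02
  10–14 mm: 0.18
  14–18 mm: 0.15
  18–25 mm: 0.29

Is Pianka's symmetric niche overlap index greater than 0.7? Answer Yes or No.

Yes

Σ p₁ᵢp₂ᵢ = 0.0014 + 0.0275 + 0.0030 + 0.0014 + 0.0032 + 0.0270 + 0.0285 + 0.0435 = 0.1355
Σp_1ᵢ² = 0.07² + 0.11² + 0.15² + 0.02² + 0.16² + 0.15² + 0.19² + 0.15² = 0.0049 + 0.0121 + 0.0225 + 0.0004 + 0.0256 + 0.0225 + 0.0361 + 0.0225 = 0.1466
Σp_2ᵢ² = 0.02² + 0.25² + 0.02² + 0.07² + 0.02² + 0.18² + 0.15² + 0.29² = 0.0004 + 0.0625 + 0.0004 + 0.0049 + 0.0004 + 0.0324 + 0.0225 + 0.0841 = 0.2076
O = 0.1355 / √(0.1466 × 0.2076) = 0.1355 / 0.17445 = 0.7767
O = 0.7767 > 0.7 → Yes.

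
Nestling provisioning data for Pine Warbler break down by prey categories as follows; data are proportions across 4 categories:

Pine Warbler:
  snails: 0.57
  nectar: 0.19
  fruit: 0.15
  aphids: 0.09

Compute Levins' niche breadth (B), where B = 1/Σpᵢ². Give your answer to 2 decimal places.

2.55

Σpᵢ² = 0.57² + 0.19² + 0.15² + 0.09² = 0.3249 + 0.0361 + 0.0225 + 0.0081 = 0.3916
B = 1 / 0.3916 = 2.5536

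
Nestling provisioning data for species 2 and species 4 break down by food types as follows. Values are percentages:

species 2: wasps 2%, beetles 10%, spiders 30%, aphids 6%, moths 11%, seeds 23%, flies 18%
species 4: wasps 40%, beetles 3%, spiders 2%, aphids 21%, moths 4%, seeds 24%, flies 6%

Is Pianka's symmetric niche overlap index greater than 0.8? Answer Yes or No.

Convert percentages to proportions (divide by 100).
Σ p₁ᵢp₂ᵢ = 0.0080 + 0.0030 + 0.0060 + 0.0126 + 0.0044 + 0.0552 + 0.0108 = 0.1000
Σp_1ᵢ² = 0.02² + 0.10² + 0.30² + 0.06² + 0.11² + 0.23² + 0.18² = 0.0004 + 0.0100 + 0.0900 + 0.0036 + 0.0121 + 0.0529 + 0.0324 = 0.2014
Σp_2ᵢ² = 0.40² + 0.03² + 0.02² + 0.21² + 0.04² + 0.24² + 0.06² = 0.1600 + 0.0009 + 0.0004 + 0.0441 + 0.0016 + 0.0576 + 0.0036 = 0.2682
O = 0.1000 / √(0.2014 × 0.2682) = 0.1000 / 0.23241 = 0.4303
O = 0.4303 < 0.8 → No.

No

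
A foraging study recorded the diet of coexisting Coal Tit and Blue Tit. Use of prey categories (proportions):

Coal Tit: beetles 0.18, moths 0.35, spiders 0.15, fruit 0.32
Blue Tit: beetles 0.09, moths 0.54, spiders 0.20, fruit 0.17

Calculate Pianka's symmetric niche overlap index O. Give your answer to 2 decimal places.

0.90

Σ p₁ᵢp₂ᵢ = 0.0162 + 0.1890 + 0.0300 + 0.0544 = 0.2896
Σp_1ᵢ² = 0.18² + 0.35² + 0.15² + 0.32² = 0.0324 + 0.1225 + 0.0225 + 0.1024 = 0.2798
Σp_2ᵢ² = 0.09² + 0.54² + 0.20² + 0.17² = 0.0081 + 0.2916 + 0.0400 + 0.0289 = 0.3686
O = 0.2896 / √(0.2798 × 0.3686) = 0.2896 / 0.32115 = 0.9018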